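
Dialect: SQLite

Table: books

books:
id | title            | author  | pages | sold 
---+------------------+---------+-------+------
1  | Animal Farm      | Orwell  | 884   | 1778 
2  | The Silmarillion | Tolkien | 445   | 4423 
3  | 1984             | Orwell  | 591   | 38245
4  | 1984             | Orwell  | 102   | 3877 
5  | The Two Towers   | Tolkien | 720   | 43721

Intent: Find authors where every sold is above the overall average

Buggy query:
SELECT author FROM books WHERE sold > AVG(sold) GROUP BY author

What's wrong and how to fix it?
Bug: WHERE evaluates per row before aggregation, so AVG() is unavailable

Fix: Compute the overall average in a scalar subquery and compare each group's MIN against it in HAVING

Corrected query:
SELECT author FROM books GROUP BY author HAVING MIN(sold) > (SELECT AVG(sold) FROM books)

Result:
(no rows)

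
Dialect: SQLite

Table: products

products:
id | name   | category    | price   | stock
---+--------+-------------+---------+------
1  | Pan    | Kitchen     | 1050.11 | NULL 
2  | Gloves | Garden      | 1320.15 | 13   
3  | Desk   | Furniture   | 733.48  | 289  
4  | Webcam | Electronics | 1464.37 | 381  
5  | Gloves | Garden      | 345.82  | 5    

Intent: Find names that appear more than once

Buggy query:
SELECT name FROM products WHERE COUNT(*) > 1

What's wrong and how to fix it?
Bug: WHERE can't reference COUNT(*); aggregates are computed after WHERE

Fix: Group first, then use HAVING for the count condition

Corrected query:
SELECT name FROM products GROUP BY name HAVING COUNT(*) > 1

Result:
name  
------
Gloves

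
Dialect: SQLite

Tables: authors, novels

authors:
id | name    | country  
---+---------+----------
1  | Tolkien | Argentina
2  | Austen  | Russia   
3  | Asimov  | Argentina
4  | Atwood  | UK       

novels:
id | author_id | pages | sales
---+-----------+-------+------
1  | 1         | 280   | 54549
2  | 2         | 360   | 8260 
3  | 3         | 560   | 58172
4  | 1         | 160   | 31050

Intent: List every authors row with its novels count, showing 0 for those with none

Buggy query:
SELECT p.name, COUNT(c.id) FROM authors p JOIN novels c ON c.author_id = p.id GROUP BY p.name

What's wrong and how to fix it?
Bug: An inner join excludes parents with zero children

Fix: Use LEFT JOIN so parents without children still appear (COUNT(c.id) gives 0)

Corrected query:
SELECT p.name, COUNT(c.id) FROM authors p LEFT JOIN novels c ON c.author_id = p.id GROUP BY p.name

Result:
name    | COUNT(c.id)
--------+------------
Asimov  | 1          
Atwood  | 0          
Austen  | 1          
Tolkien | 2          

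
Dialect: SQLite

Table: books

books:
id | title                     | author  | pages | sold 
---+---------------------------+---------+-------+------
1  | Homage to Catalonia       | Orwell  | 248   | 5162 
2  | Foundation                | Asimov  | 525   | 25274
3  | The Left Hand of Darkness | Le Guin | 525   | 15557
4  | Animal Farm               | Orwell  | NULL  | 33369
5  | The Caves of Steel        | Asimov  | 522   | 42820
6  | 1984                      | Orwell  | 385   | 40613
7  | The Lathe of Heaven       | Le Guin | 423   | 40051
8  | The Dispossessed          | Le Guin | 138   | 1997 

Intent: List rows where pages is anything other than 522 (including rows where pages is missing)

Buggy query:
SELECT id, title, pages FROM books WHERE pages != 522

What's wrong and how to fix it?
Bug: Inequality against NULL is unknown, not true; rows with NULL are dropped

Fix: Add an explicit OR pages IS NULL to include the missing-value rows

Corrected query:
SELECT id, title, pages FROM books WHERE pages != 522 OR pages IS NULL

Result:
id | title                     | pages
---+---------------------------+------
1  | Homage to Catalonia       | 248  
2  | Foundation                | 525  
3  | The Left Hand of Darkness | 525  
4  | Animal Farm               | NULL 
6  | 1984                      | 385  
7  | The Lathe of Heaven       | 423  
8  | The Dispossessed          | 138  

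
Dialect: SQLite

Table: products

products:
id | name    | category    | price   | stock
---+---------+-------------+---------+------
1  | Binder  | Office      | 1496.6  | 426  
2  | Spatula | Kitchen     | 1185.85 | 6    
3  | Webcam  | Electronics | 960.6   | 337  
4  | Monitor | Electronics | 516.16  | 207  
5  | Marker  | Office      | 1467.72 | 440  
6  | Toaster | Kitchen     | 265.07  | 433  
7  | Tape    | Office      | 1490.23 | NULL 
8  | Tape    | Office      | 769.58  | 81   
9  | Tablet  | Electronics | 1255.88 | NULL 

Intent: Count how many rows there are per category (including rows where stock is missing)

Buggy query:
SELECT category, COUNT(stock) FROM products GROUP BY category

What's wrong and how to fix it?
Bug: COUNT(column) counts non-NULL values only; rows with NULL stock aren't counted

Fix: Replace COUNT(stock) with COUNT(*)

Corrected query:
SELECT category, COUNT(*) FROM products GROUP BY category

Result:
category    | COUNT(*)
------------+---------
Electronics | 3       
Kitchen     | 2       
Office      | 4       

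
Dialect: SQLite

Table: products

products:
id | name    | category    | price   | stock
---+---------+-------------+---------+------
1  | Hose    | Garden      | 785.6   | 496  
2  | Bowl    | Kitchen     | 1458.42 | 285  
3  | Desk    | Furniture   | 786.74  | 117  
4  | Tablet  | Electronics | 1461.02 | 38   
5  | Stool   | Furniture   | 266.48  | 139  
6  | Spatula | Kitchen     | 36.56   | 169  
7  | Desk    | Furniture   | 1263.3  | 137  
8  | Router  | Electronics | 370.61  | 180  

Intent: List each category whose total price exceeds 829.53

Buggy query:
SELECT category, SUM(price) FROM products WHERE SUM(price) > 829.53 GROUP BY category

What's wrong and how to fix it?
Bug: SUM(price) is an aggregate, but WHERE filters rows before aggregation

Fix: Move the aggregate condition to a HAVING clause

Corrected query:
SELECT category, SUM(price) FROM products GROUP BY category HAVING SUM(price) > 829.53

Result:
category    | SUM(price)
------------+-----------
Electronics | 1831.63   
Furniture   | 2316.52   
Kitchen     | 1494.98   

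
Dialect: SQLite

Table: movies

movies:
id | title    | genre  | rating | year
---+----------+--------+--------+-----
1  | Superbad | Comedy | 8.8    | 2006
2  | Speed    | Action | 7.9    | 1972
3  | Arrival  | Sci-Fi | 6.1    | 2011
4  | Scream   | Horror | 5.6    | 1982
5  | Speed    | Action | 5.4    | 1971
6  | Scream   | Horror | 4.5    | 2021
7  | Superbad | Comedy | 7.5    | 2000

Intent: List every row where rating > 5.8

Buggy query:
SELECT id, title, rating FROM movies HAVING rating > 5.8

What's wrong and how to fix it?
Bug: This is a non-aggregate query (no GROUP BY, no aggregates), so in SQLite the HAVING clause is invalid here; a row-level condition belongs in WHERE

Fix: Use WHERE for row-level filtering

Corrected query:
SELECT id, title, rating FROM movies WHERE rating > 5.8

Result:
id | title    | rating
---+----------+-------
1  | Superbad | 8.8   
2  | Speed    | 7.9   
3  | Arrival  | 6.1   
7  | Superbad | 7.5   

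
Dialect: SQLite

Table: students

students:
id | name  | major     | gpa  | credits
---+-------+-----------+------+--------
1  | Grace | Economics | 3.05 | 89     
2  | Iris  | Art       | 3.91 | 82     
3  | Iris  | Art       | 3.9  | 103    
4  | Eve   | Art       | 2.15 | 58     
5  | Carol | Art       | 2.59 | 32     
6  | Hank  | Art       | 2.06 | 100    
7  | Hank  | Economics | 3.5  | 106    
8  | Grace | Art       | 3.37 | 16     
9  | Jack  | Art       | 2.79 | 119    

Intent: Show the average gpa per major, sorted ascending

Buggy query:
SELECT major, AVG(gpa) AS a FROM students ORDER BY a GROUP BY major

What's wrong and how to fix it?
Bug: GROUP BY must precede ORDER BY

Fix: Reorder: SELECT … FROM … GROUP BY … ORDER BY …

Corrected query:
SELECT major, AVG(gpa) AS a FROM students GROUP BY major ORDER BY a

Result:
major     | a       
----------+---------
Art       | 2.967143
Economics | 3.275   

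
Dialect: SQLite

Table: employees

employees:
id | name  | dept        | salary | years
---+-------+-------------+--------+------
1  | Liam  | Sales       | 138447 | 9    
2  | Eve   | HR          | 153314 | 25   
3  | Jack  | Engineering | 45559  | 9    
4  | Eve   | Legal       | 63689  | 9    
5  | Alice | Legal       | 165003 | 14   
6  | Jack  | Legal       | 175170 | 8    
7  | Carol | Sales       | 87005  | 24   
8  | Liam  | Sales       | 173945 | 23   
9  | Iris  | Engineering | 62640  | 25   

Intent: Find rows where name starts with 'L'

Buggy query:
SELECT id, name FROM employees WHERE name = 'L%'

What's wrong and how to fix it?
Bug: '=' compares the literal string including the % character; pattern matching needs LIKE

Fix: Replace '=' with LIKE so 'L%' is treated as a pattern

Corrected query:
SELECT id, name FROM employees WHERE name LIKE 'L%'

Result:
id | name
---+-----
1  | Liam
8  | Liam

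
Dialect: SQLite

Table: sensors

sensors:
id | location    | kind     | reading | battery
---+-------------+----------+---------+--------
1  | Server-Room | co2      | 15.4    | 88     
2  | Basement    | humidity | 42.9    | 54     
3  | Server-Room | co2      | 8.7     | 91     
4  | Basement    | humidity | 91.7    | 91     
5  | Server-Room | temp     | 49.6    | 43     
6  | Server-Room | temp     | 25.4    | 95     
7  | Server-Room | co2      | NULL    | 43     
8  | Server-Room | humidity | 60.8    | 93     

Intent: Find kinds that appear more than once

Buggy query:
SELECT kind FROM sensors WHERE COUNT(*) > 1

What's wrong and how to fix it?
Bug: WHERE can't reference COUNT(*); aggregates are computed after WHERE

Fix: GROUP BY kind, then filter groups with HAVING COUNT(*) > 1

Corrected query:
SELECT kind FROM sensors GROUP BY kind HAVING COUNT(*) > 1

Result:
kind    
--------
co2     
humidity
temp    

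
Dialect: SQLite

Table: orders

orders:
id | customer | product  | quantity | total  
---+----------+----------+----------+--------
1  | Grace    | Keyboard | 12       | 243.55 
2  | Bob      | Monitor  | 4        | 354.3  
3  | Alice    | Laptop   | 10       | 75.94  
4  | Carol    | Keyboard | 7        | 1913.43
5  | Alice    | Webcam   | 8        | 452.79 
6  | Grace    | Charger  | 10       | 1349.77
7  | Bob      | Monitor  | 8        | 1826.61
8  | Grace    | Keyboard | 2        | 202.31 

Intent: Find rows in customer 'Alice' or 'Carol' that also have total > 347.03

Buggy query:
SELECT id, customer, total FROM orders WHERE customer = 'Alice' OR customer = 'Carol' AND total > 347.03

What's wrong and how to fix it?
Bug: Without parentheses, AND is evaluated before OR, so the total filter only applies to the 'Carol' branch

Fix: Group the OR with parentheses (or use IN), then AND the threshold

Corrected query:
SELECT id, customer, total FROM orders WHERE (customer = 'Alice' OR customer = 'Carol') AND total > 347.03

Result:
id | customer | total  
---+----------+--------
4  | Carol    | 1913.43
5  | Alice    | 452.79 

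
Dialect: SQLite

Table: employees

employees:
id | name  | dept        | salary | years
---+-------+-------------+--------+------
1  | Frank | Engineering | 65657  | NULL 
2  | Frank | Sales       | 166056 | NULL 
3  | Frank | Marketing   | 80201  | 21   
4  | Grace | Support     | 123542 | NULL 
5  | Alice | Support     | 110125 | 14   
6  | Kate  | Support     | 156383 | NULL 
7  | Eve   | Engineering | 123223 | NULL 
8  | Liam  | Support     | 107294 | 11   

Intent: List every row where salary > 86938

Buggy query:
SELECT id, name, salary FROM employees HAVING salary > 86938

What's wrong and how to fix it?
Bug: This is a non-aggregate query (no GROUP BY, no aggregates), so in SQLite the HAVING clause is invalid here; a row-level condition belongs in WHERE

Fix: Use WHERE for row-level filtering

Corrected query:
SELECT id, name, salary FROM employees WHERE salary > 86938

Result:
id | name  | salary
---+-------+-------
2  | Frank | 166056
4  | Grace | 123542
5  | Alice | 110125
6  | Kate  | 156383
7  | Eve   | 123223
8  | Liam  | 107294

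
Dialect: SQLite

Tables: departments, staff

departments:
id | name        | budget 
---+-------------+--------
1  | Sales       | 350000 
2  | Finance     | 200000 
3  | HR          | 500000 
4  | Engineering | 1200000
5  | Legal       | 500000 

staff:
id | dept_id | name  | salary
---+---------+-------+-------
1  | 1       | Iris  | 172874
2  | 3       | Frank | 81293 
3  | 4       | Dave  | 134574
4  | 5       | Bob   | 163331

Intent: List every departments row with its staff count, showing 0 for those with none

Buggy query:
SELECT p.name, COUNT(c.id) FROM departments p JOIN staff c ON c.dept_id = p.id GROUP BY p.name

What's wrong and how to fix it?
Bug: INNER JOIN drops departments rows that have no matching staff rows

Fix: Switch to LEFT JOIN to retain unmatched parent rows

Corrected query:
SELECT p.name, COUNT(c.id) FROM departments p LEFT JOIN staff c ON c.dept_id = p.id GROUP BY p.name

Result:
name        | COUNT(c.id)
------------+------------
Engineering | 1          
Finance     | 0          
HR          | 1          
Legal       | 1          
Sales       | 1          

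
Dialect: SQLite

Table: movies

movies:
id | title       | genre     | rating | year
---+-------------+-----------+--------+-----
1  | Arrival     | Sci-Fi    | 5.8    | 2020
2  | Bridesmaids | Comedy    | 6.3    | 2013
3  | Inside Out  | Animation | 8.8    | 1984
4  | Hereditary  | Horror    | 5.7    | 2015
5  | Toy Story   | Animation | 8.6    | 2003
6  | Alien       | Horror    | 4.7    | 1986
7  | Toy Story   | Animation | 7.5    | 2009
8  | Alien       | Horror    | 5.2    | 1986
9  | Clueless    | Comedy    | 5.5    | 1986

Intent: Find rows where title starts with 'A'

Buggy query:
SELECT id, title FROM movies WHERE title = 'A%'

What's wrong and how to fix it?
Bug: Wildcards only work with LIKE; '=' treats '%' as a literal character

Fix: Replace '=' with LIKE so 'A%' is treated as a pattern

Corrected query:
SELECT id, title FROM movies WHERE title LIKE 'A%'

Result:
id | title  
---+--------
1  | Arrival
6  | Alien  
8  | Alien  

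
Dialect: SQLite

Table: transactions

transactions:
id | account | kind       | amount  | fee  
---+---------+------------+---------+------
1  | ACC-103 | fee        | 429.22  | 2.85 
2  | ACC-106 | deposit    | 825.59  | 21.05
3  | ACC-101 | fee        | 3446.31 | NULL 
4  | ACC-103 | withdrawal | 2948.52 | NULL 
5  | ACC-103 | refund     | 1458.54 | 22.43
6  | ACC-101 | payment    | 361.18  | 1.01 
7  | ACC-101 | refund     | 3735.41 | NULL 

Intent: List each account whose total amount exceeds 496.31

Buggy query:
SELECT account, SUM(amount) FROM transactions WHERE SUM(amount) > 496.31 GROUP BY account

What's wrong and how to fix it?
Bug: WHERE runs before GROUP BY, so aggregates aren't available there

Fix: Use HAVING (which filters groups after aggregation) instead of WHERE

Corrected query:
SELECT account, SUM(amount) FROM transactions GROUP BY account HAVING SUM(amount) > 496.31

Result:
account | SUM(amount)
--------+------------
ACC-101 | 7542.9     
ACC-103 | 4836.28    
ACC-106 | 825.59     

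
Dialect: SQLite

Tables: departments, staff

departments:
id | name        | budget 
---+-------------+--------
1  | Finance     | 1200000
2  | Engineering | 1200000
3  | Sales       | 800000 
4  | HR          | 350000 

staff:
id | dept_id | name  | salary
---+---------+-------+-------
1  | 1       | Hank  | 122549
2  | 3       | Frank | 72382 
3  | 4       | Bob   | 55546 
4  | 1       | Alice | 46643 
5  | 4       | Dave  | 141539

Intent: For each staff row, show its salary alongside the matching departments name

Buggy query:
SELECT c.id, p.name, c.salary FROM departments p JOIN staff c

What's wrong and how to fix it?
Bug: Missing join condition: each staff row is matched to all departments rows instead of just its own

Fix: Add ON c.dept_id = p.id to the JOIN

Corrected query:
SELECT c.id, p.name, c.salary FROM departments p JOIN staff c ON c.dept_id = p.id

Result:
id | name    | salary
---+---------+-------
1  | Finance | 122549
2  | Sales   | 72382 
3  | HR      | 55546 
4  | Finance | 46643 
5  | HR      | 141539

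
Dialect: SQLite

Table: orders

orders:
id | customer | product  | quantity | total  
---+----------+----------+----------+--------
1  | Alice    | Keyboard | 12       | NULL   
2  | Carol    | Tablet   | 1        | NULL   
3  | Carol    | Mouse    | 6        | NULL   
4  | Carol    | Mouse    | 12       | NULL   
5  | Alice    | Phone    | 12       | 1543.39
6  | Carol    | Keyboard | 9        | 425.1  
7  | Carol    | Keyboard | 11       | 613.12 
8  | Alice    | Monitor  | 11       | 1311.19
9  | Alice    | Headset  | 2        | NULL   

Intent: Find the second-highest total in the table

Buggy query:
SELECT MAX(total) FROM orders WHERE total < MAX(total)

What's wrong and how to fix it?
Bug: MAX(total) on the right of the comparison is an aggregate-in-WHERE error

Fix: Put the inner MAX in a scalar subquery

Corrected query:
SELECT MAX(total) FROM orders WHERE total < (SELECT MAX(total) FROM orders)

Result:
MAX(total)
----------
1311.19   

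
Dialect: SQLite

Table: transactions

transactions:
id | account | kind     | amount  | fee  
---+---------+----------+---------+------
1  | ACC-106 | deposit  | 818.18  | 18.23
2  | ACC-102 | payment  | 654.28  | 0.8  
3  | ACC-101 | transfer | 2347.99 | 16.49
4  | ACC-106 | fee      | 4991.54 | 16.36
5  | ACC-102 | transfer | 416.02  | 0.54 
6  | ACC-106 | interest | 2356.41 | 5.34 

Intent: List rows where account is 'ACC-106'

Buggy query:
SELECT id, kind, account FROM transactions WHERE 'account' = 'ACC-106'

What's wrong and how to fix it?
Bug: 'account' in single quotes is a string literal, not the column; the comparison is literal-vs-literal and never true

Fix: Reference the column as account without single quotes

Corrected query:
SELECT id, kind, account FROM transactions WHERE account = 'ACC-106'

Result:
id | kind     | account
---+----------+--------
1  | deposit  | ACC-106
4  | fee      | ACC-106
6  | interest | ACC-106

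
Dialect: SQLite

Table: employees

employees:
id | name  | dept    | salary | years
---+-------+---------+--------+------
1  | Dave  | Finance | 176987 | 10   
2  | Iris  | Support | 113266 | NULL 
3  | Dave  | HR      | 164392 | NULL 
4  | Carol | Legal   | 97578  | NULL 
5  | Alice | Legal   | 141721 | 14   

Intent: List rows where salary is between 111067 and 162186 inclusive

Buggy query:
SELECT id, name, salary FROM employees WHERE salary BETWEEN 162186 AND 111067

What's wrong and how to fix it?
Bug: The bounds are reversed; BETWEEN a AND b requires a <= b to match anything

Fix: Swap the bounds so the smaller value comes first

Corrected query:
SELECT id, name, salary FROM employees WHERE salary BETWEEN 111067 AND 162186

Result:
id | name  | salary
---+-------+-------
2  | Iris  | 113266
5  | Alice | 141721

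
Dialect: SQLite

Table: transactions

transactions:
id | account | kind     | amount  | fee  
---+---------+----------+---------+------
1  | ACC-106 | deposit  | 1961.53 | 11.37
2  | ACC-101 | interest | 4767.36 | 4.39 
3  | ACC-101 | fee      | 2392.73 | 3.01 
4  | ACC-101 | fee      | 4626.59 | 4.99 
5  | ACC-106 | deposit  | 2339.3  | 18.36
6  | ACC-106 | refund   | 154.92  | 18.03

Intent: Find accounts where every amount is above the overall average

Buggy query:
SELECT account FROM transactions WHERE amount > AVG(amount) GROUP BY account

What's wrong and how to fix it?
Bug: WHERE evaluates per row before aggregation, so AVG() is unavailable

Fix: Compute the overall average in a scalar subquery and compare each group's MIN against it in HAVING

Corrected query:
SELECT account FROM transactions GROUP BY account HAVING MIN(amount) > (SELECT AVG(amount) FROM transactions)

Result:
(no rows)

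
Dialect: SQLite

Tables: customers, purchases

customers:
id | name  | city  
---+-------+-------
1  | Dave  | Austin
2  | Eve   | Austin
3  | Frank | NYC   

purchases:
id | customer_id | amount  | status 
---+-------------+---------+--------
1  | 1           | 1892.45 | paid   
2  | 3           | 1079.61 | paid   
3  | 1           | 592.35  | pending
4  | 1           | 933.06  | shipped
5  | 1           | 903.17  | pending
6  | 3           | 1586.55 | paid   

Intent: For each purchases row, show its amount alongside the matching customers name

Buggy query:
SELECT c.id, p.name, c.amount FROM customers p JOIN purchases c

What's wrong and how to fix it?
Bug: JOIN with no ON clause produces a cartesian product; every purchases row pairs with every customers row

Fix: Add ON c.customer_id = p.id to the JOIN

Corrected query:
SELECT c.id, p.name, c.amount FROM customers p JOIN purchases c ON c.customer_id = p.id

Result:
id | name  | amount 
---+-------+--------
1  | Dave  | 1892.45
2  | Frank | 1079.61
3  | Dave  | 592.35 
4  | Dave  | 933.06 
5  | Dave  | 903.17 
6  | Frank | 1586.55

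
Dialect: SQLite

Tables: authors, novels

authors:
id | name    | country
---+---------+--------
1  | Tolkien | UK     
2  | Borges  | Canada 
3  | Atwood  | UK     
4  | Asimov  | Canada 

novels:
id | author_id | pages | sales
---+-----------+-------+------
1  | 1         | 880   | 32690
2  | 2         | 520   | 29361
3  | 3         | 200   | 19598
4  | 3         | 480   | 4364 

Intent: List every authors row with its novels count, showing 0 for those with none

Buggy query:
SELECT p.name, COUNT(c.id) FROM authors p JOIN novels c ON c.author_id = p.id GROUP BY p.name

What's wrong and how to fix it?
Bug: An inner join excludes parents with zero children

Fix: Switch to LEFT JOIN to retain unmatched parent rows

Corrected query:
SELECT p.name, COUNT(c.id) FROM authors p LEFT JOIN novels c ON c.author_id = p.id GROUP BY p.name

Result:
name    | COUNT(c.id)
--------+------------
Asimov  | 0          
Atwood  | 2          
Borges  | 1          
Tolkien | 1          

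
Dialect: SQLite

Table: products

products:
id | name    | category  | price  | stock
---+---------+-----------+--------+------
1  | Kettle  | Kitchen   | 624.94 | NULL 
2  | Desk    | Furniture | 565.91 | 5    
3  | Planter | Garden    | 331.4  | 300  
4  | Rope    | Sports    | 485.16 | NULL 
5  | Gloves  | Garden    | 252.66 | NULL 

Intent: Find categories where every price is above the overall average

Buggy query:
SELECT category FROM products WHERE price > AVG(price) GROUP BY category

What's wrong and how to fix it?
Bug: WHERE evaluates per row before aggregation, so AVG() is unavailable

Fix: Compute the overall average in a scalar subquery and compare each group's MIN against it in HAVING

Corrected query:
SELECT category FROM products GROUP BY category HAVING MIN(price) > (SELECT AVG(price) FROM products)

Result:
category 
---------
Furniture
Kitchen  
Sports   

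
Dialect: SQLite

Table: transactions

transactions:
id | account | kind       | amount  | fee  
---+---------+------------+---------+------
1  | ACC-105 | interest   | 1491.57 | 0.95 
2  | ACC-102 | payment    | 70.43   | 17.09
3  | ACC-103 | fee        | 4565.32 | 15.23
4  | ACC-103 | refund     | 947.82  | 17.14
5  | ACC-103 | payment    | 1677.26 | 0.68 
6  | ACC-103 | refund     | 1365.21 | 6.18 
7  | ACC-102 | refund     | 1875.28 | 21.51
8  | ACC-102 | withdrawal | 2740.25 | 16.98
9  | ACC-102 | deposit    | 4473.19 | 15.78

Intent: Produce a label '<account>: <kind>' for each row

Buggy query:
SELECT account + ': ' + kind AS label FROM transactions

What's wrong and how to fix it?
Bug: SQLite uses || for string concatenation; + coerces text to numbers (yielding 0)

Fix: Replace + with || to concatenate text

Corrected query:
SELECT account || ': ' || kind AS label FROM transactions

Result:
label              
-------------------
ACC-105: interest  
ACC-102: payment   
ACC-103: fee       
ACC-103: refund    
ACC-103: payment   
ACC-103: refund    
ACC-102: refund    
ACC-102: withdrawal
ACC-102: deposit   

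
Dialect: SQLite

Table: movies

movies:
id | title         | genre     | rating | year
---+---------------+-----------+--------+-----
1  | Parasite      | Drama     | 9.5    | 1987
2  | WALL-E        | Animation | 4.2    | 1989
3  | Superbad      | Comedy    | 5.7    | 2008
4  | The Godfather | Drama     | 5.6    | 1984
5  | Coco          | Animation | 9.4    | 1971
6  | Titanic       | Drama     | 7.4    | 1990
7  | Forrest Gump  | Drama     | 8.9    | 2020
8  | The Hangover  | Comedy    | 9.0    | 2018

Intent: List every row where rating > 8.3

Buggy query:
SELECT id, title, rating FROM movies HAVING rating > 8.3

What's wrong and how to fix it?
Bug: This is a non-aggregate query (no GROUP BY, no aggregates), so in SQLite the HAVING clause is invalid here; a row-level condition belongs in WHERE

Fix: Use WHERE for row-level filtering

Corrected query:
SELECT id, title, rating FROM movies WHERE rating > 8.3

Result:
id | title        | rating
---+--------------+-------
1  | Parasite     | 9.5   
5  | Coco         | 9.4   
7  | Forrest Gump | 8.9   
8  | The Hangover | 9     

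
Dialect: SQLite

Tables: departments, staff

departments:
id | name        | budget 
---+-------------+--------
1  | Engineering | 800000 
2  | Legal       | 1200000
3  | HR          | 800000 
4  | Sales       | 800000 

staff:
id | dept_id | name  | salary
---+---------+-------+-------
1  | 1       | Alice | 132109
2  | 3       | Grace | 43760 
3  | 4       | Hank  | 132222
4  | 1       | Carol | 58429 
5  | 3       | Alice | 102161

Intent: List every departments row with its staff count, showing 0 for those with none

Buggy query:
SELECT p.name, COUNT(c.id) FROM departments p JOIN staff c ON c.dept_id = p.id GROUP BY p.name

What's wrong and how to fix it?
Bug: INNER JOIN drops departments rows that have no matching staff rows

Fix: Switch to LEFT JOIN to retain unmatched parent rows

Corrected query:
SELECT p.name, COUNT(c.id) FROM departments p LEFT JOIN staff c ON c.dept_id = p.id GROUP BY p.name

Result:
name        | COUNT(c.id)
------------+------------
Engineering | 2          
HR          | 2          
Legal       | 0          
Sales       | 1          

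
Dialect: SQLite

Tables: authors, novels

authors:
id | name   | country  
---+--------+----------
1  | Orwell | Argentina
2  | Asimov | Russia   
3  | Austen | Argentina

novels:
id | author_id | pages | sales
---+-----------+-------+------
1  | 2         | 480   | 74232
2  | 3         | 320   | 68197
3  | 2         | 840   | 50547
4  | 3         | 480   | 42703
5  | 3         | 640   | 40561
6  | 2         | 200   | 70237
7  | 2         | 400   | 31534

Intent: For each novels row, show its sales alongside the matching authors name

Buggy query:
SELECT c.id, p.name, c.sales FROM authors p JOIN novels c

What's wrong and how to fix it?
Bug: Missing join condition: each novels row is matched to all authors rows instead of just its own

Fix: Specify the join condition linking the foreign key to the parent id

Corrected query:
SELECT c.id, p.name, c.sales FROM authors p JOIN novels c ON c.author_id = p.id

Result:
id | name   | sales
---+--------+------
1  | Asimov | 74232
2  | Austen | 68197
3  | Asimov | 50547
4  | Austen | 42703
5  | Austen | 40561
6  | Asimov | 70237
7  | Asimov | 31534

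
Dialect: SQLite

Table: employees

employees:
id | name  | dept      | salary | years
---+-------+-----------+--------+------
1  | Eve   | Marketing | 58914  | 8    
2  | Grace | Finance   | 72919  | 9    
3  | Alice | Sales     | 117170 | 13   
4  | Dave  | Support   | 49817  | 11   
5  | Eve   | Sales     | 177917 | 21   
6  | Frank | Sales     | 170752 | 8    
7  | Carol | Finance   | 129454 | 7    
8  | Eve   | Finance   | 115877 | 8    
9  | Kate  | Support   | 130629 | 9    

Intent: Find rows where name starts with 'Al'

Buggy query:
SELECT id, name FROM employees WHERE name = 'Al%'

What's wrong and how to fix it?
Bug: '=' compares the literal string including the % character; pattern matching needs LIKE

Fix: Replace '=' with LIKE so 'Al%' is treated as a pattern

Corrected query:
SELECT id, name FROM employees WHERE name LIKE 'Al%'

Result:
id | name 
---+------
3  | Alice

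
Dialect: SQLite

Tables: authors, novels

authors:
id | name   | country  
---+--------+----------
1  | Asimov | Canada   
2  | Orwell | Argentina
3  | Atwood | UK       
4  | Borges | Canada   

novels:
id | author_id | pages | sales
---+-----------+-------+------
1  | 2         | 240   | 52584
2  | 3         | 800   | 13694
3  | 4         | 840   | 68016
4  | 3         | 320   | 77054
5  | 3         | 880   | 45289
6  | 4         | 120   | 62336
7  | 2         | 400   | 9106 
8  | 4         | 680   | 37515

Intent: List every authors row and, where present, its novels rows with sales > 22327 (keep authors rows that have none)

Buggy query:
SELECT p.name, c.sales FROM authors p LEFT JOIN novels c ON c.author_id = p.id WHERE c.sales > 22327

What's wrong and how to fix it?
Bug: Filtering c.sales in WHERE discards the NULL rows produced by LEFT JOIN, turning it into an inner join

Fix: Move the right-table condition into the ON clause so unmatched parents are kept

Corrected query:
SELECT p.name, c.sales FROM authors p LEFT JOIN novels c ON c.author_id = p.id AND c.sales > 22327

Result:
name   | sales
-------+------
Asimov | NULL 
Orwell | 52584
Atwood | 45289
Atwood | 77054
Borges | 37515
Borges | 62336
Borges | 68016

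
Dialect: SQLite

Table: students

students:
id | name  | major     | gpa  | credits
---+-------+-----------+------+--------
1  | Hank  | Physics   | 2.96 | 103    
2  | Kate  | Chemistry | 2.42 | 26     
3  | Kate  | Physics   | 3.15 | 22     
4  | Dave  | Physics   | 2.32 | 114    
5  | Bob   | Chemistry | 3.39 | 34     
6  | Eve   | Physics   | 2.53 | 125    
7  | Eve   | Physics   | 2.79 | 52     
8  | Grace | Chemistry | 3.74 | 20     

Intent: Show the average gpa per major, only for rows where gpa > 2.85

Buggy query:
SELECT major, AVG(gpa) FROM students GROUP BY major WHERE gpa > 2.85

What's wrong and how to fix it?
Bug: Row-level WHERE must come before GROUP BY in the clause order

Fix: Place WHERE between FROM and GROUP BY

Corrected query:
SELECT major, AVG(gpa) FROM students WHERE gpa > 2.85 GROUP BY major

Result:
major     | AVG(gpa)
----------+---------
Chemistry | 3.565   
Physics   | 3.055   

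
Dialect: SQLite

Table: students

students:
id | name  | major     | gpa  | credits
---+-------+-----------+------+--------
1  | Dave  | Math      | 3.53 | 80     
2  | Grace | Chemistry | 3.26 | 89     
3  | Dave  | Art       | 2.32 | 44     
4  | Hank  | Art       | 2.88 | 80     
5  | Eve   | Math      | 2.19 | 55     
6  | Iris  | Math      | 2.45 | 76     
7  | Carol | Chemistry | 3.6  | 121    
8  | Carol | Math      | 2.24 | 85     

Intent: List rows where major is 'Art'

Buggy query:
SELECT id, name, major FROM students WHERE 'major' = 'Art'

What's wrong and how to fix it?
Bug: Single quotes denote string literals in SQL; the column name is being compared as a constant string

Fix: Remove the quotes around the column name (or use double quotes for an identifier)

Corrected query:
SELECT id, name, major FROM students WHERE major = 'Art'

Result:
id | name | major
---+------+------
3  | Dave | Art  
4  | Hank | Art  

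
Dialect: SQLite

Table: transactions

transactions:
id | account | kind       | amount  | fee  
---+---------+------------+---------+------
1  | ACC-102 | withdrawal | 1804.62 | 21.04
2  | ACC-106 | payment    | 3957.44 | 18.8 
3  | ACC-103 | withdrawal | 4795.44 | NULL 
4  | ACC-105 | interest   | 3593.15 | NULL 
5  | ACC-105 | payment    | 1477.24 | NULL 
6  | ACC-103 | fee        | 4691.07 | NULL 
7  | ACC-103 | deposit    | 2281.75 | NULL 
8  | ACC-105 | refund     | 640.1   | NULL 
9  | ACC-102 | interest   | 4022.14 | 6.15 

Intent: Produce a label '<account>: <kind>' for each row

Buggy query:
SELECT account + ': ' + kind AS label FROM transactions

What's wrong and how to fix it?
Bug: SQLite uses || for string concatenation; + coerces text to numbers (yielding 0)

Fix: Replace + with || to concatenate text

Corrected query:
SELECT account || ': ' || kind AS label FROM transactions

Result:
label              
-------------------
ACC-102: withdrawal
ACC-106: payment   
ACC-103: withdrawal
ACC-105: interest  
ACC-105: payment   
ACC-103: fee       
ACC-103: deposit   
ACC-105: refund    
ACC-102: interest  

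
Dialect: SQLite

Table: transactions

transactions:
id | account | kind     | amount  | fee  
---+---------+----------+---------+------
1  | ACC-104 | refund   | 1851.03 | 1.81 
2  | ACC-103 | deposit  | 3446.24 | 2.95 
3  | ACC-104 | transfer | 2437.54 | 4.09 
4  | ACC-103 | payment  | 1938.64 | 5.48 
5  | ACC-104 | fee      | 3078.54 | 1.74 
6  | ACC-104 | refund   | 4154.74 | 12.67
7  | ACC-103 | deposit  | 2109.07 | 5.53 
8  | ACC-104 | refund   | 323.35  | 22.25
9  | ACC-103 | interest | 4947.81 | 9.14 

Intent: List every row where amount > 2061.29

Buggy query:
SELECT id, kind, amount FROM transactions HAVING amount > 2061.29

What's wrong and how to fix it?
Bug: This is a non-aggregate query (no GROUP BY, no aggregates), so in SQLite the HAVING clause is invalid here; a row-level condition belongs in WHERE

Fix: Use WHERE for row-level filtering

Corrected query:
SELECT id, kind, amount FROM transactions WHERE amount > 2061.29

Result:
id | kind     | amount 
---+----------+--------
2  | deposit  | 3446.24
3  | transfer | 2437.54
5  | fee      | 3078.54
6  | refund   | 4154.74
7  | deposit  | 2109.07
9  | interest | 4947.81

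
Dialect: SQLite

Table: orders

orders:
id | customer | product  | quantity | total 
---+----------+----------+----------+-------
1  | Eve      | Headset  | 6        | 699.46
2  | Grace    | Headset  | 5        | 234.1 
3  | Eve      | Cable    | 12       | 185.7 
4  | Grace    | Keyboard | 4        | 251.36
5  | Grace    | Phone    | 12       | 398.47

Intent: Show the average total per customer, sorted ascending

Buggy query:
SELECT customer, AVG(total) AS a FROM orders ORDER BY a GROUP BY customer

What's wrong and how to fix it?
Bug: GROUP BY must precede ORDER BY

Fix: Move ORDER BY to the end, after GROUP BY

Corrected query:
SELECT customer, AVG(total) AS a FROM orders GROUP BY customer ORDER BY a

Result:
customer | a         
---------+-----------
Grace    | 294.643333
Eve      | 442.58    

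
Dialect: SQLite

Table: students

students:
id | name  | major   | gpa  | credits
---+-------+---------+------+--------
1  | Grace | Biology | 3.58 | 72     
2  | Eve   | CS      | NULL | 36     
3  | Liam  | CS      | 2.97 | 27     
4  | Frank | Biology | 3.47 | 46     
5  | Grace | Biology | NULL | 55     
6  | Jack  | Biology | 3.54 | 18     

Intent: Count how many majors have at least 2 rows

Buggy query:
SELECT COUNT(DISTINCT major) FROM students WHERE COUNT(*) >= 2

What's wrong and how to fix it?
Bug: WHERE filters individual rows, not groups, so a group-level COUNT is invalid there

Fix: Group first with HAVING COUNT(*) >= 2, then COUNT the resulting groups

Corrected query:
SELECT COUNT(*) FROM (SELECT major FROM students GROUP BY major HAVING COUNT(*) >= 2)

Result:
COUNT(*)
--------
2       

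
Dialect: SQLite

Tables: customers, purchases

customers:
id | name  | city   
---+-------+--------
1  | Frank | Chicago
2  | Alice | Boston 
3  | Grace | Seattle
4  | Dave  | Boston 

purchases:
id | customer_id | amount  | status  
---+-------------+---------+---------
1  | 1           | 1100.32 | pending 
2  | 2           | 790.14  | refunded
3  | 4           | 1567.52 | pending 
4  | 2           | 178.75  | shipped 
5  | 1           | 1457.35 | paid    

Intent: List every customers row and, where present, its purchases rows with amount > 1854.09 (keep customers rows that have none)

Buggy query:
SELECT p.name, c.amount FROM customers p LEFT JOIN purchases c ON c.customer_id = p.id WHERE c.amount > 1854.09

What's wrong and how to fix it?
Bug: A WHERE condition on the right-hand table after LEFT JOIN drops unmatched parents

Fix: Move the right-table condition into the ON clause so unmatched parents are kept

Corrected query:
SELECT p.name, c.amount FROM customers p LEFT JOIN purchases c ON c.customer_id = p.id AND c.amount > 1854.09

Result:
name  | amount
------+-------
Frank | NULL  
Alice | NULL  
Grace | NULL  
Dave  | NULL  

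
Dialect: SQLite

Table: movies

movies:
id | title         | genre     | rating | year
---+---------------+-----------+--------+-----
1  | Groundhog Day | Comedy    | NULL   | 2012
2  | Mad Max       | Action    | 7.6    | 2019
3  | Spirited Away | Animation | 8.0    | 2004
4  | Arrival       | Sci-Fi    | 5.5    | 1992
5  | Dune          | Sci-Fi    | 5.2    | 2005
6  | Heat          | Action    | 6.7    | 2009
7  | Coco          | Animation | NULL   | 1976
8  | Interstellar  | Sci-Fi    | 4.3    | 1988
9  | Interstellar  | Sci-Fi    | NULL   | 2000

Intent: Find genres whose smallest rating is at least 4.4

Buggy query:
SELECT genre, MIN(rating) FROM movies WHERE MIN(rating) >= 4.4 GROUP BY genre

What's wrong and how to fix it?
Bug: Aggregates like MIN are computed per group after WHERE runs

Fix: Replace WHERE with HAVING after the GROUP BY

Corrected query:
SELECT genre, MIN(rating) FROM movies GROUP BY genre HAVING MIN(rating) >= 4.4

Result:
genre     | MIN(rating)
----------+------------
Action    | 6.7        
Animation | 8          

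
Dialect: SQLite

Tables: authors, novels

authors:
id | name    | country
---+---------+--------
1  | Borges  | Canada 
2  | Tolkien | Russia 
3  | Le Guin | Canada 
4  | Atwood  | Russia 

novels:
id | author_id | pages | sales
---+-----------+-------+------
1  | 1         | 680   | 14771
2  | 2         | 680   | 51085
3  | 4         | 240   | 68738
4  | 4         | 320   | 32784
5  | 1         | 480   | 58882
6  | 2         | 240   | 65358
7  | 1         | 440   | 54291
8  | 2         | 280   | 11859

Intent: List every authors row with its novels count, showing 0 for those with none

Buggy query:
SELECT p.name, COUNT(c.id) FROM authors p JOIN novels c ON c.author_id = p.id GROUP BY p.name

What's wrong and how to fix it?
Bug: INNER JOIN drops authors rows that have no matching novels rows

Fix: Switch to LEFT JOIN to retain unmatched parent rows

Corrected query:
SELECT p.name, COUNT(c.id) FROM authors p LEFT JOIN novels c ON c.author_id = p.id GROUP BY p.name

Result:
name    | COUNT(c.id)
--------+------------
Atwood  | 2          
Borges  | 3          
Le Guin | 0          
Tolkien | 3          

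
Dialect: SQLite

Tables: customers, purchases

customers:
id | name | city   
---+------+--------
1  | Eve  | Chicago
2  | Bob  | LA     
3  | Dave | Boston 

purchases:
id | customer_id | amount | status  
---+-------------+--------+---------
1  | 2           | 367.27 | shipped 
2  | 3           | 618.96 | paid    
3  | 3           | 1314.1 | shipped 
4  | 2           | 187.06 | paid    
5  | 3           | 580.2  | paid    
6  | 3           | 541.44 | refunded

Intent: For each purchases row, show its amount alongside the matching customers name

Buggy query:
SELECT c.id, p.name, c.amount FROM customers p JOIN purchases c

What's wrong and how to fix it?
Bug: JOIN with no ON clause produces a cartesian product; every purchases row pairs with every customers row

Fix: Specify the join condition linking the foreign key to the parent id

Corrected query:
SELECT c.id, p.name, c.amount FROM customers p JOIN purchases c ON c.customer_id = p.id

Result:
id | name | amount
---+------+-------
1  | Bob  | 367.27
2  | Dave | 618.96
3  | Dave | 1314.1
4  | Bob  | 187.06
5  | Dave | 580.2 
6  | Dave | 541.44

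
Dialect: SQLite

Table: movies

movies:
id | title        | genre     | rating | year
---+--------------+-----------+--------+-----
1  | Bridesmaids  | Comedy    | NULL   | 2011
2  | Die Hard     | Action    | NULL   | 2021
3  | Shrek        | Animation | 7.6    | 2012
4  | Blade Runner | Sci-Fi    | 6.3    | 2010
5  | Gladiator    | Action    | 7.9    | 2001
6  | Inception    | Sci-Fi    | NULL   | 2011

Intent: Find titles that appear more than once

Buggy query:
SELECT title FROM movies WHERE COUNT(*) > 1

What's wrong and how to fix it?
Bug: WHERE can't reference COUNT(*); aggregates are computed after WHERE

Fix: Group first, then use HAVING for the count condition

Corrected query:
SELECT title FROM movies GROUP BY title HAVING COUNT(*) > 1

Result:
(no rows)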